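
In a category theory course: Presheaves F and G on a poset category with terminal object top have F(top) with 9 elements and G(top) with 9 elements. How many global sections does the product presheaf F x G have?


Global sections of a presheaf on a poset with terminal top satisfy
Gamma(H) ~ H(top). Presheaves admit pointwise products, so
(F x G)(top) = F(top) x G(top) (Cartesian product).
|Gamma(F x G)| = |F(top)| * |G(top)| = 9 * 9 = 81.

81


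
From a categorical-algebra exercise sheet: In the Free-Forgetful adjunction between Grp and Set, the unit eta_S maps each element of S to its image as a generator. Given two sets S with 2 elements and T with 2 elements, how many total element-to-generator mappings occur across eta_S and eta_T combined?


The unit eta_X: X -> U(F(X)) of the Free-Forgetful adjunction
maps each element of X to a generator of F(X). For X = S + T (disjoint
union in Set), |S + T| = |S| + |T|.
Total mappings = 2 + 2 = 4.

4


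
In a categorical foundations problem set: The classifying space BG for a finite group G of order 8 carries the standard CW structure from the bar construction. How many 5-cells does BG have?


In the bar-construction CW model of BG, the n-cells are indexed by
n-tuples [g_1|...|g_n] of non-identity elements of G (degenerate
simplices with some g_i = e do not contribute cells), so there are
(|G| - 1)^n n-cells.
For dim = 5 with |G| = 8:
cells = (8 - 1)^5 = 7^5 = 16807

16807


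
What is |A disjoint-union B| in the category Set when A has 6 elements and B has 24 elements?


In Set, the coproduct A + B is the disjoint union.
|A + B| = |A| + |B| = 6 + 24 = 30

30


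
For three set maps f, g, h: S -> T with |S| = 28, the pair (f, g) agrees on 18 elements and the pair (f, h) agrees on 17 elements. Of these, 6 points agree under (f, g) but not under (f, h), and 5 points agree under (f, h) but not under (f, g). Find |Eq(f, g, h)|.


Eq(f, g, h) is the triple-agreement set: points in S where all three
maps take the same value. Using inclusion-exclusion on the pairwise data:
Pair (f, g) agrees on 18 points; pair (f, h) on 17 points.
Points agreeing under (f, g) but not (f, h) = 6; under (f, h) but not (f, g) = 5.
Triple-agreement = agreement-in-(f, g) minus points that agree under (f, g) but not (f, h):
|Eq(f, g, h)| = 18 - 6 = 12
(cross-check via (f, h): 17 - 5 = 12.)

12


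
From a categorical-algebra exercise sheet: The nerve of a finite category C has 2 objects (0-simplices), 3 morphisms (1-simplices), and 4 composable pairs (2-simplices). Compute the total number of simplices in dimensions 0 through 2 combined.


The 2-skeleton of the nerve N(C) consists of simplices in dimensions 0, 1, 2:
  |N(C)_0| = 2 (objects)
  |N(C)_1| = 3 (morphisms)
  |N(C)_2| = 4 (composable pairs)
Total = 2 + 3 + 4 = 9

9


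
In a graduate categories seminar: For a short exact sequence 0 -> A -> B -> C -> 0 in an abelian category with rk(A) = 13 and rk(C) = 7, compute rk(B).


For a short exact sequence 0 -> A -> B -> C -> 0,
rank is additive: rank(B) = rank(A) + rank(C).
rank(B) = 13 + 7 = 20

20


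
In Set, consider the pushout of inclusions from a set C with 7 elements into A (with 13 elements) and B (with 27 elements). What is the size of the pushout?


The pushout A +_C B identifies the images of C in A and B.
|A +_C B| = |A| + |B| - |C| (for injections).
= 13 + 27 - 7 = 33

33


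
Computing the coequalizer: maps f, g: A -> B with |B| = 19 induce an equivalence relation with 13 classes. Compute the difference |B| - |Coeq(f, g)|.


The coequalizer Coeq(f, g) = B / ~ has one element per equivalence class.
|B| = 19, |Coeq(f, g)| = 13.
|B| - |Coeq(f, g)| = 19 - 13 = 6.

6


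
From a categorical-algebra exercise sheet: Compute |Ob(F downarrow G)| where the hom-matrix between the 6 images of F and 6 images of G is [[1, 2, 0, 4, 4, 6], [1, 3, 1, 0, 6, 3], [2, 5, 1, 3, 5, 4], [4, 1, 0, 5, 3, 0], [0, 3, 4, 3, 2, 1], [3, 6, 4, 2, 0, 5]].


Objects of (F downarrow G) are triples (a, b, h: F(a)->G(b)).
The count equals the sum of all entries in the hom-matrix.
sum(row 0) = 17
sum(row 1) = 14
sum(row 2) = 20
sum(row 3) = 13
sum(row 4) = 13
sum(row 5) = 20
Grand total = 97

97


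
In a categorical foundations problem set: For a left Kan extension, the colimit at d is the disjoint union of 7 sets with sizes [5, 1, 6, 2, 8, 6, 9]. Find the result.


Pointwise, the left Kan extension (Lan_F H)(d) is the colimit, indexed
by the comma category (F downarrow d), of H composed with the
projection (F downarrow d) -> C. Here that colimit is given
as a coproduct (disjoint union) of sets, so its cardinality is the
sum of the sizes of the summands.
Coproduct of sets with sizes: 5 + 1 + 6 + 2 + 8 + 6 + 9
= 37

37


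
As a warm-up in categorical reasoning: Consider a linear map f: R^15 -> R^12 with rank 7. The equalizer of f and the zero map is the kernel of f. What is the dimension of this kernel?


The equalizer of f and the zero map is ker(f).
By the rank-nullity theorem: dim(ker(f)) = dim(domain) - rank(f).
dim(ker(f)) = 15 - 7 = 8

8


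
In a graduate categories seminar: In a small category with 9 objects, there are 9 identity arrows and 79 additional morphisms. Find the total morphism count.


Each object has an identity morphism, giving 9 identities.
Adding the 79 non-identity morphisms:
Total = 9 + 79 = 88

88


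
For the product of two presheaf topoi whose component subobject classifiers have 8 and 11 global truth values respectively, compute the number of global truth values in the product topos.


In a product of presheaf topoi E_1 x E_2, the subobject classifier
is Omega = Omega_1 x Omega_2 (componentwise), so
|Omega(top)| = |Omega_1(top_1)| * |Omega_2(top_2)|.
= 8 * 11 = 88.

88


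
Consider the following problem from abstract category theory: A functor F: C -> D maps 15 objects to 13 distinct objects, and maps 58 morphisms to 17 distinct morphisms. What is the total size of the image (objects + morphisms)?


The image of F consists of distinct objects and distinct morphisms.
|Im(F)| on objects = 13
|Im(F)| on morphisms = 17
Total image cardinality = 13 + 17 = 30

30


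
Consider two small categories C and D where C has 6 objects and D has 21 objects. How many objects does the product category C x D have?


The product category C x D has objects that are pairs (c, d).
Number of pairs = |Ob(C)| * |Ob(D)| = 6 * 21 = 126

126


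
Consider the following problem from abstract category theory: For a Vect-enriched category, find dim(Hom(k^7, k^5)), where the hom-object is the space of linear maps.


In Vect-enriched categories, Hom(k^n, k^m) is the space of m x n matrices.
dim(Hom(k^7, k^5)) = 5 * 7 = 35

35


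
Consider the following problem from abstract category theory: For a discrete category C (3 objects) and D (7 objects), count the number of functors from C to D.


A functor from a discrete category C to D is determined by
where each object maps. Each of the 3 objects of C can map
to any of the 7 objects of D independently.
Number of functors = 7^3 = 343

343


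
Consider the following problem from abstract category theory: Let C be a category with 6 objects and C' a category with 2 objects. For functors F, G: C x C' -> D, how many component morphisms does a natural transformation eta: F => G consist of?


A natural transformation eta: F => G assigns one component morphism per
object of the domain category.
The domain is the product category C x C', so
|Ob(C x C')| = |Ob(C)| * |Ob(C')| = 6 * 2 = 12.
Therefore eta has 12 component morphisms.

12


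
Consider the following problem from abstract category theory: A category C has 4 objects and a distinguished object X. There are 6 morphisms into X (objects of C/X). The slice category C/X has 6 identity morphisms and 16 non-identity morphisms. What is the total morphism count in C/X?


In the slice category C/X, objects are morphisms to X.
Identity morphisms: 6 (one per object of C/X).
Non-identity morphisms: 16.
Total = 6 + 16 = 22

22


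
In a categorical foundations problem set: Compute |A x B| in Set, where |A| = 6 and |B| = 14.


In Set, the product A x B is the Cartesian product.
By the universal property, |A x B| = |A| * |B|.
|A x B| = 6 * 14 = 84

84


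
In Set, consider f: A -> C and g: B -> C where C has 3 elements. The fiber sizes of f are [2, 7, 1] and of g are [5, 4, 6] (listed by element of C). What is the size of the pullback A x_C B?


The pullback A x_C B consists of pairs (a, b) with f(a) = g(b).
For each element c in C, the fiber product has |f^-1(c)| * |g^-1(c)| elements.
Summing over C: 2 * 5 + 7 * 4 + 1 * 6
= 10 + 28 + 6 = 44

44


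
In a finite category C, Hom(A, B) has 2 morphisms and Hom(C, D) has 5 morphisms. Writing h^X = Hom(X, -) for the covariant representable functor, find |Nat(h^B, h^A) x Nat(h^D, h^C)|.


By the Yoneda lemma, Nat(h^B, h^A) is isomorphic to Hom(A, B),
so |Nat(h^B, h^A)| = |Hom(A, B)| and |Nat(h^D, h^C)| = |Hom(C, D)|.
|Hom(A, B)| = 2, |Hom(C, D)| = 5.
|Nat(h^B, h^A) x Nat(h^D, h^C)| = 2 * 5 = 10

10


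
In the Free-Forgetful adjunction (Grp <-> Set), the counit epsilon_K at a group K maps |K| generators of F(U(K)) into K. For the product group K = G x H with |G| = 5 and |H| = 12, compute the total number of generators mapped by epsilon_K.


The counit epsilon_K: F(U(K)) -> K of the Free-Forgetful adjunction
maps |K| generators of F(U(K)) into K. For K = G x H (the product group),
|G x H| = |G| * |H|.
Total generators mapped = 5 * 12 = 60.

60


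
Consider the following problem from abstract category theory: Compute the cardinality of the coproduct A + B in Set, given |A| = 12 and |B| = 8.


In Set, the coproduct A + B is the disjoint union.
|A + B| = |A| + |B| = 12 + 8 = 20

20


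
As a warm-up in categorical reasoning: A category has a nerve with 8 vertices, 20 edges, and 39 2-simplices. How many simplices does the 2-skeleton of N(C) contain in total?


The 2-skeleton of the nerve N(C) consists of simplices in dimensions 0, 1, 2:
  |N(C)_0| = 8 (objects)
  |N(C)_1| = 20 (morphisms)
  |N(C)_2| = 39 (composable pairs)
Total = 8 + 20 + 39 = 67

67


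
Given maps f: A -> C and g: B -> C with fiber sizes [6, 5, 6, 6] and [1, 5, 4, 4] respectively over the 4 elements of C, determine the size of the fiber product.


The pullback A x_C B consists of pairs (a, b) with f(a) = g(b).
For each element c in C, the fiber product has |f^-1(c)| * |g^-1(c)| elements.
Summing over C: 6 * 1 + 5 * 5 + 6 * 4 + 6 * 4
= 6 + 25 + 24 + 24 = 79

79


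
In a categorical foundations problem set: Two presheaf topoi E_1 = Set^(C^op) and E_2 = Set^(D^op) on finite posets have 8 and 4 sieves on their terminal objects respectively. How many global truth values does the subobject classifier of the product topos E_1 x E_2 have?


In a product of presheaf topoi E_1 x E_2, the subobject classifier
is Omega = Omega_1 x Omega_2 (componentwise), so
|Omega(top)| = |Omega_1(top_1)| * |Omega_2(top_2)|.
= 8 * 4 = 32.

32


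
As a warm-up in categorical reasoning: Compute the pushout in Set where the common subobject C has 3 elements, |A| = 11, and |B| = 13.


The pushout A +_C B identifies the images of C in A and B.
|A +_C B| = |A| + |B| - |C| (for injections).
= 11 + 13 - 3 = 21

21


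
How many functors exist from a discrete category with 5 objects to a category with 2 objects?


A functor from a discrete category C to D is determined by
where each object maps. Each of the 5 objects of C can map
to any of the 2 objects of D independently.
Number of functors = 2^5 = 32

32


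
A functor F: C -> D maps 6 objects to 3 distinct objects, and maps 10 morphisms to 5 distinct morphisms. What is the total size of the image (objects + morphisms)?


The image of F consists of distinct objects and distinct morphisms.
|Im(F)| on objects = 3
|Im(F)| on morphisms = 5
Total image cardinality = 3 + 5 = 8

8


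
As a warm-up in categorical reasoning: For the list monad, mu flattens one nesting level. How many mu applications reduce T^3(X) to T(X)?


Each application of mu: T^2 -> T removes one layer of nesting.
Starting at depth 3 (i.e., T^3(X)), we need to reach T(X).
Number of mu applications = 3 - 1 = 2

2


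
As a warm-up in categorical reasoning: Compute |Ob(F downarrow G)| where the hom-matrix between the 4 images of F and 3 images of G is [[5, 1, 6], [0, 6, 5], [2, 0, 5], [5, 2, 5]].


Objects of (F downarrow G) are triples (a, b, h: F(a)->G(b)).
The count equals the sum of all entries in the hom-matrix.
sum(row 0) = 12
sum(row 1) = 11
sum(row 2) = 7
sum(row 3) = 12
Grand total = 42

42


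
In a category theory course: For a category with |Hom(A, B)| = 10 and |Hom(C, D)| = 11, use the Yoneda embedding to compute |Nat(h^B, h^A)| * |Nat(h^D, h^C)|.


By the Yoneda lemma, Nat(h^B, h^A) is isomorphic to Hom(A, B),
so |Nat(h^B, h^A)| = |Hom(A, B)| and |Nat(h^D, h^C)| = |Hom(C, D)|.
|Hom(A, B)| = 10, |Hom(C, D)| = 11.
|Nat(h^B, h^A) x Nat(h^D, h^C)| = 10 * 11 = 110

110


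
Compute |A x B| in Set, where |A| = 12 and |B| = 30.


In Set, the product A x B is the Cartesian product.
By the universal property, |A x B| = |A| * |B|.
|A x B| = 12 * 30 = 360

360


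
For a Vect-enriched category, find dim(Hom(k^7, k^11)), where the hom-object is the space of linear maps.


In Vect-enriched categories, Hom(k^n, k^m) is the space of m x n matrices.
dim(Hom(k^7, k^11)) = 11 * 7 = 77

77


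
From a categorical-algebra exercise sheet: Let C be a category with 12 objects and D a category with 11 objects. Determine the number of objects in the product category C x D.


The product category C x D has objects that are pairs (c, d).
Number of pairs = |Ob(C)| * |Ob(D)| = 12 * 11 = 132

132


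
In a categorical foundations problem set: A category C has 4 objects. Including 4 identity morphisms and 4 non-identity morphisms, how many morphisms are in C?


Each object has an identity morphism, giving 4 identities.
Adding the 4 non-identity morphisms:
Total = 4 + 4 = 8

8


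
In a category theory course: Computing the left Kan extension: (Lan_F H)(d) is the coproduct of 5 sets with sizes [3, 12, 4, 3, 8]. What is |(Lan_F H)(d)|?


Pointwise, the left Kan extension (Lan_F H)(d) is the colimit, indexed
by the comma category (F downarrow d), of H composed with the
projection (F downarrow d) -> C. Here that colimit is given
as a coproduct (disjoint union) of sets, so its cardinality is the
sum of the sizes of the summands.
Coproduct of sets with sizes: 3 + 12 + 4 + 3 + 8
= 30

30


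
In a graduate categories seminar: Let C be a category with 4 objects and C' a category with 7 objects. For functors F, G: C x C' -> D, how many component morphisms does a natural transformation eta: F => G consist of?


A natural transformation eta: F => G assigns one component morphism per
object of the domain category.
The domain is the product category C x C', so
|Ob(C x C')| = |Ob(C)| * |Ob(C')| = 4 * 7 = 28.
Therefore eta has 28 component morphisms.

28


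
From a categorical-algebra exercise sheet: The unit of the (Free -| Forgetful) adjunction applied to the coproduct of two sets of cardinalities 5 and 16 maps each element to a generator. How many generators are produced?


The unit eta_X: X -> U(F(X)) of the Free-Forgetful adjunction
maps each element of X to a generator of F(X). For X = S + T (disjoint
union in Set), |S + T| = |S| + |T|.
Total mappings = 5 + 16 = 21.

21


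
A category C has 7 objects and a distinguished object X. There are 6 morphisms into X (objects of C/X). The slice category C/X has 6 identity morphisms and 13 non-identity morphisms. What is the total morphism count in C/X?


In the slice category C/X, objects are morphisms to X.
Identity morphisms: 6 (one per object of C/X).
Non-identity morphisms: 13.
Total = 6 + 13 = 19

19


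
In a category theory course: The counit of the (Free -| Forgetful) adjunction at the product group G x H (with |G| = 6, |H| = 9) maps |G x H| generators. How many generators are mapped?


The counit epsilon_K: F(U(K)) -> K of the Free-Forgetful adjunction
maps |K| generators of F(U(K)) into K. For K = G x H (the product group),
|G x H| = |G| * |H|.
Total generators mapped = 6 * 9 = 54.

54


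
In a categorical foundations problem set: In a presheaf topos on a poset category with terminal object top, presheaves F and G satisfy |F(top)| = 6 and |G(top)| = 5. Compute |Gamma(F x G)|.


Global sections of a presheaf on a poset with terminal top satisfy
Gamma(H) ~ H(top). Presheaves admit pointwise products, so
(F x G)(top) = F(top) x G(top) (Cartesian product).
|Gamma(F x G)| = |F(top)| * |G(top)| = 6 * 5 = 30.

30


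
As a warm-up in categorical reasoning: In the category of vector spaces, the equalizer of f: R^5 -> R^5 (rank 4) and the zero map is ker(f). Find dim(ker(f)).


The equalizer of f and the zero map is ker(f).
By the rank-nullity theorem: dim(ker(f)) = dim(domain) - rank(f).
dim(ker(f)) = 5 - 4 = 1

1


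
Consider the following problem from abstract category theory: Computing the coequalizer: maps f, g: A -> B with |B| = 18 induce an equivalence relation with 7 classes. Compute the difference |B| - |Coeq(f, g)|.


The coequalizer Coeq(f, g) = B / ~ has one element per equivalence class.
|B| = 18, |Coeq(f, g)| = 7.
|B| - |Coeq(f, g)| = 18 - 7 = 11.

11


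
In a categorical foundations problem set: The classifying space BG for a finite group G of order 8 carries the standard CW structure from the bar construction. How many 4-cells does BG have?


In the bar-construction CW model of BG, the n-cells are indexed by
n-tuples [g_1|...|g_n] of non-identity elements of G (degenerate
simplices with some g_i = e do not contribute cells), so there are
(|G| - 1)^n n-cells.
For dim = 4 with |G| = 8:
cells = (8 - 1)^4 = 7^4 = 2401

2401


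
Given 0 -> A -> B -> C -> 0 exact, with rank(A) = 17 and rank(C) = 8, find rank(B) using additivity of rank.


For a short exact sequence 0 -> A -> B -> C -> 0,
rank is additive: rank(B) = rank(A) + rank(C).
rank(B) = 17 + 8 = 25

25


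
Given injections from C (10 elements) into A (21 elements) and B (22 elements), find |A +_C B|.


The pushout A +_C B identifies the images of C in A and B.
|A +_C B| = |A| + |B| - |C| (for injections).
= 21 + 22 - 10 = 33

33


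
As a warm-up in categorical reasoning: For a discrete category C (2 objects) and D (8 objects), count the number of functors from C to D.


A functor from a discrete category C to D is determined by
where each object maps. Each of the 2 objects of C can map
to any of the 8 objects of D independently.
Number of functors = 8^2 = 64

64


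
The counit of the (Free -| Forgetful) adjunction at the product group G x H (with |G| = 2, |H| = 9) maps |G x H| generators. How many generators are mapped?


The counit epsilon_K: F(U(K)) -> K of the Free-Forgetful adjunction
maps |K| generators of F(U(K)) into K. For K = G x H (the product group),
|G x H| = |G| * |H|.
Total generators mapped = 2 * 9 = 18.

18


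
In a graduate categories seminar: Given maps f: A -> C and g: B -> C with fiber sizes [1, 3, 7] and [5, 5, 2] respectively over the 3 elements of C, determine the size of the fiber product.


The pullback A x_C B consists of pairs (a, b) with f(a) = g(b).
For each element c in C, the fiber product has |f^-1(c)| * |g^-1(c)| elements.
Summing over C: 1 * 5 + 3 * 5 + 7 * 2
= 5 + 15 + 14 = 34

34


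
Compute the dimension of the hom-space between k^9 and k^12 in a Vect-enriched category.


In Vect-enriched categories, Hom(k^n, k^m) is the space of m x n matrices.
dim(Hom(k^9, k^12)) = 12 * 9 = 108

108


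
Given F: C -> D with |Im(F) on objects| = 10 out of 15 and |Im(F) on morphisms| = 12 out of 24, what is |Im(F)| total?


The image of F consists of distinct objects and distinct morphisms.
|Im(F)| on objects = 10
|Im(F)| on morphisms = 12
Total image cardinality = 10 + 12 = 22

22


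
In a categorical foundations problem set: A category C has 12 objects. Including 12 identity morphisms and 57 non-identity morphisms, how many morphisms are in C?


Each object has an identity morphism, giving 12 identities.
Adding the 57 non-identity morphisms:
Total = 12 + 57 = 69

69


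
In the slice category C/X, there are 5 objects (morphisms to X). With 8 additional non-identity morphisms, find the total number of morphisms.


In the slice category C/X, objects are morphisms to X.
Identity morphisms: 5 (one per object of C/X).
Non-identity morphisms: 8.
Total = 5 + 8 = 13

13


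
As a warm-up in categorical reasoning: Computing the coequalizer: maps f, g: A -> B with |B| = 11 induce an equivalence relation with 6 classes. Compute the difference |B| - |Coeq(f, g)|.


The coequalizer Coeq(f, g) = B / ~ has one element per equivalence class.
|B| = 11, |Coeq(f, g)| = 6.
|B| - |Coeq(f, g)| = 11 - 6 = 5.

5


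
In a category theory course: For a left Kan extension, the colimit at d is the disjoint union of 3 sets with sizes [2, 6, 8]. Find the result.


Pointwise, the left Kan extension (Lan_F H)(d) is the colimit, indexed
by the comma category (F downarrow d), of H composed with the
projection (F downarrow d) -> C. Here that colimit is given
as a coproduct (disjoint union) of sets, so its cardinality is the
sum of the sizes of the summands.
Coproduct of sets with sizes: 2 + 6 + 8
= 16

16


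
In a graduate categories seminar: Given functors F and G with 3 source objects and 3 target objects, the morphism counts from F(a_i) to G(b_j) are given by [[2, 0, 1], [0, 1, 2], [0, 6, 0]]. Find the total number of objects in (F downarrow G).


Objects of (F downarrow G) are triples (a, b, h: F(a)->G(b)).
The count equals the sum of all entries in the hom-matrix.
sum(row 0) = 3
sum(row 1) = 3
sum(row 2) = 6
Grand total = 12

12


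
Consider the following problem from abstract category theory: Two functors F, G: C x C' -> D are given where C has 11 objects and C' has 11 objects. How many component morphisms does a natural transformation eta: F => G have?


A natural transformation eta: F => G assigns one component morphism per
object of the domain category.
The domain is the product category C x C', so
|Ob(C x C')| = |Ob(C)| * |Ob(C')| = 11 * 11 = 121.
Therefore eta has 121 component morphisms.

121


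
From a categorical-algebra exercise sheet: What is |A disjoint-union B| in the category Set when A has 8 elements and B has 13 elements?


In Set, the coproduct A + B is the disjoint union.
|A + B| = |A| + |B| = 8 + 13 = 21

21


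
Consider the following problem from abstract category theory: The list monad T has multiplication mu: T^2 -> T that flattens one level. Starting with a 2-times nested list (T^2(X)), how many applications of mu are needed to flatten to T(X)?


Each application of mu: T^2 -> T removes one layer of nesting.
Starting at depth 2 (i.e., T^2(X)), we need to reach T(X).
Number of mu applications = 2 - 1 = 1

1


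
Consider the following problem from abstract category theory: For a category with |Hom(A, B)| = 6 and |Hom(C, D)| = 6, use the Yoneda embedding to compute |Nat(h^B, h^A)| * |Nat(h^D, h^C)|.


By the Yoneda lemma, Nat(h^B, h^A) is isomorphic to Hom(A, B),
so |Nat(h^B, h^A)| = |Hom(A, B)| and |Nat(h^D, h^C)| = |Hom(C, D)|.
|Hom(A, B)| = 6, |Hom(C, D)| = 6.
|Nat(h^B, h^A) x Nat(h^D, h^C)| = 6 * 6 = 36

36


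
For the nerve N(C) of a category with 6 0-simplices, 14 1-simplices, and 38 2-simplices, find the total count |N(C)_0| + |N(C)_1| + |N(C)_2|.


The 2-skeleton of the nerve N(C) consists of simplices in dimensions 0, 1, 2:
  |N(C)_0| = 6 (objects)
  |N(C)_1| = 14 (morphisms)
  |N(C)_2| = 38 (composable pairs)
Total = 6 + 14 + 38 = 58

58


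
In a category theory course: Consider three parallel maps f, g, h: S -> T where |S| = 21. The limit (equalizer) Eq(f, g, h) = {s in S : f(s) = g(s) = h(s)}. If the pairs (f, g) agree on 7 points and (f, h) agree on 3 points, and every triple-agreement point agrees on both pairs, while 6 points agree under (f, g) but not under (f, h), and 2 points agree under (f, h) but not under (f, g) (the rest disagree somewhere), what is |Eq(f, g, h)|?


Eq(f, g, h) is the triple-agreement set: points in S where all three
maps take the same value. Using inclusion-exclusion on the pairwise data:
Pair (f, g) agrees on 7 points; pair (f, h) on 3 points.
Points agreeing under (f, g) but not (f, h) = 6; under (f, h) but not (f, g) = 2.
Triple-agreement = agreement-in-(f, g) minus points that agree under (f, g) but not (f, h):
|Eq(f, g, h)| = 7 - 6 = 1
(cross-check via (f, h): 3 - 2 = 1.)

1


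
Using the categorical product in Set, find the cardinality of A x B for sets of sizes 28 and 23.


In Set, the product A x B is the Cartesian product.
By the universal property, |A x B| = |A| * |B|.
|A x B| = 28 * 23 = 644

644


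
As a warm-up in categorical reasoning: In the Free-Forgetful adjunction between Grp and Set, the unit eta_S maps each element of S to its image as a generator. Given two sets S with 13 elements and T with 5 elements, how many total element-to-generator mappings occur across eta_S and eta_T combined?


The unit eta_X: X -> U(F(X)) of the Free-Forgetful adjunction
maps each element of X to a generator of F(X). For X = S + T (disjoint
union in Set), |S + T| = |S| + |T|.
Total mappings = 13 + 5 = 18.

18


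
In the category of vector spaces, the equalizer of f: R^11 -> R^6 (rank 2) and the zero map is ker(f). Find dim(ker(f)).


The equalizer of f and the zero map is ker(f).
By the rank-nullity theorem: dim(ker(f)) = dim(domain) - rank(f).
dim(ker(f)) = 11 - 2 = 9

9


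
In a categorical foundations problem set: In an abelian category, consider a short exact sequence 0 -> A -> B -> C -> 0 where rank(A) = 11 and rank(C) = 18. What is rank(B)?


For a short exact sequence 0 -> A -> B -> C -> 0,
rank is additive: rank(B) = rank(A) + rank(C).
rank(B) = 11 + 18 = 29

29


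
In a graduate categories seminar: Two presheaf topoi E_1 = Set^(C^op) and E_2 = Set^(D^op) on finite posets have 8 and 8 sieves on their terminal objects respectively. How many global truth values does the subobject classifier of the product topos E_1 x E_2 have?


In a product of presheaf topoi E_1 x E_2, the subobject classifier
is Omega = Omega_1 x Omega_2 (componentwise), so
|Omega(top)| = |Omega_1(top_1)| * |Omega_2(top_2)|.
= 8 * 8 = 64.

64


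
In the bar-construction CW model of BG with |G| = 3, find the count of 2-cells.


In the bar-construction CW model of BG, the n-cells are indexed by
n-tuples [g_1|...|g_n] of non-identity elements of G (degenerate
simplices with some g_i = e do not contribute cells), so there are
(|G| - 1)^n n-cells.
For dim = 2 with |G| = 3:
cells = (3 - 1)^2 = 2^2 = 4

4


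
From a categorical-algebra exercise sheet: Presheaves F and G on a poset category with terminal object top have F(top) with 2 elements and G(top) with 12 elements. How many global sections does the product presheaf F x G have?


Global sections of a presheaf on a poset with terminal top satisfy
Gamma(H) ~ H(top). Presheaves admit pointwise products, so
(F x G)(top) = F(top) x G(top) (Cartesian product).
|Gamma(F x G)| = |F(top)| * |G(top)| = 2 * 12 = 24.

24


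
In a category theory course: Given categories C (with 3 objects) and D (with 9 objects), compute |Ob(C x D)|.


The product category C x D has objects that are pairs (c, d).
Number of pairs = |Ob(C)| * |Ob(D)| = 3 * 9 = 27

27


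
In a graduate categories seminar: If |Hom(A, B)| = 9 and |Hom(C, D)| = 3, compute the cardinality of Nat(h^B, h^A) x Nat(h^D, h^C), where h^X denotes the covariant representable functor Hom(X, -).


By the Yoneda lemma, Nat(h^B, h^A) is isomorphic to Hom(A, B),
so |Nat(h^B, h^A)| = |Hom(A, B)| and |Nat(h^D, h^C)| = |Hom(C, D)|.
|Hom(A, B)| = 9, |Hom(C, D)| = 3.
|Nat(h^B, h^A) x Nat(h^D, h^C)| = 9 * 3 = 27

27


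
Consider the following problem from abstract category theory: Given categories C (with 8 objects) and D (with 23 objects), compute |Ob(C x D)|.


The product category C x D has objects that are pairs (c, d).
Number of pairs = |Ob(C)| * |Ob(D)| = 8 * 23 = 184

184


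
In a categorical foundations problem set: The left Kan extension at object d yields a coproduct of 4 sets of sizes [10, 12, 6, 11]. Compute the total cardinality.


Pointwise, the left Kan extension (Lan_F H)(d) is the colimit, indexed
by the comma category (F downarrow d), of H composed with the
projection (F downarrow d) -> C. Here that colimit is given
as a coproduct (disjoint union) of sets, so its cardinality is the
sum of the sizes of the summands.
Coproduct of sets with sizes: 10 + 12 + 6 + 11
= 39

39


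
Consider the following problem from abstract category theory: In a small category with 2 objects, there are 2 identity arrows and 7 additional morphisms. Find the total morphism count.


Each object has an identity morphism, giving 2 identities.
Adding the 7 non-identity morphisms:
Total = 2 + 7 = 9

9


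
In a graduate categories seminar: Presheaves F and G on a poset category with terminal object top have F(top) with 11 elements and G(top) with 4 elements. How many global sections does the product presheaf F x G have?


Global sections of a presheaf on a poset with terminal top satisfy
Gamma(H) ~ H(top). Presheaves admit pointwise products, so
(F x G)(top) = F(top) x G(top) (Cartesian product).
|Gamma(F x G)| = |F(top)| * |G(top)| = 11 * 4 = 44.

44


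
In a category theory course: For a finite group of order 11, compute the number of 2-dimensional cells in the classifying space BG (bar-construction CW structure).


In the bar-construction CW model of BG, the n-cells are indexed by
n-tuples [g_1|...|g_n] of non-identity elements of G (degenerate
simplices with some g_i = e do not contribute cells), so there are
(|G| - 1)^n n-cells.
For dim = 2 with |G| = 11:
cells = (11 - 1)^2 = 10^2 = 100

100


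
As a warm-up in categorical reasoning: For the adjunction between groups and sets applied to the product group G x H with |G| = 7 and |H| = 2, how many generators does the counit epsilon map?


The counit epsilon_K: F(U(K)) -> K of the Free-Forgetful adjunction
maps |K| generators of F(U(K)) into K. For K = G x H (the product group),
|G x H| = |G| * |H|.
Total generators mapped = 7 * 2 = 14.

14


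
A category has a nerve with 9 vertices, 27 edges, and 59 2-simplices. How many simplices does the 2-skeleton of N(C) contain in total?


The 2-skeleton of the nerve N(C) consists of simplices in dimensions 0, 1, 2:
  |N(C)_0| = 9 (objects)
  |N(C)_1| = 27 (morphisms)
  |N(C)_2| = 59 (composable pairs)
Total = 9 + 27 + 59 = 95

95


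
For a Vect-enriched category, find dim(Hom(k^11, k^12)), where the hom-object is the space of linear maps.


In Vect-enriched categories, Hom(k^n, k^m) is the space of m x n matrices.
dim(Hom(k^11, k^12)) = 12 * 11 = 132

132


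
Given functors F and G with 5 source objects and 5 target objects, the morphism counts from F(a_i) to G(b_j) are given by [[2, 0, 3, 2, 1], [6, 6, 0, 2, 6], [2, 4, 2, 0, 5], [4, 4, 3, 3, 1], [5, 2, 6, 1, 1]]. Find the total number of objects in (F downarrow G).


Objects of (F downarrow G) are triples (a, b, h: F(a)->G(b)).
The count equals the sum of all entries in the hom-matrix.
sum(row 0) = 8
sum(row 1) = 20
sum(row 2) = 13
sum(row 3) = 15
sum(row 4) = 15
Grand total = 71

71


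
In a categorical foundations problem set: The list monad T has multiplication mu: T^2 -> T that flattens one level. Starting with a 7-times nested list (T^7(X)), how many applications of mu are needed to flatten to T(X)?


Each application of mu: T^2 -> T removes one layer of nesting.
Starting at depth 7 (i.e., T^7(X)), we need to reach T(X).
Number of mu applications = 7 - 1 = 6

6


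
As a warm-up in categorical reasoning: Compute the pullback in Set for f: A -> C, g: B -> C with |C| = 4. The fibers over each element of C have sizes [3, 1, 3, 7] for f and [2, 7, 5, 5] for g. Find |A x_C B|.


The pullback A x_C B consists of pairs (a, b) with f(a) = g(b).
For each element c in C, the fiber product has |f^-1(c)| * |g^-1(c)| elements.
Summing over C: 3 * 2 + 1 * 7 + 3 * 5 + 7 * 5
= 6 + 7 + 15 + 35 = 63

63


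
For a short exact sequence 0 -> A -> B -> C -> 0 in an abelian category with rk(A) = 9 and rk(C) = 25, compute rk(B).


For a short exact sequence 0 -> A -> B -> C -> 0,
rank is additive: rank(B) = rank(A) + rank(C).
rank(B) = 9 + 25 = 34

34


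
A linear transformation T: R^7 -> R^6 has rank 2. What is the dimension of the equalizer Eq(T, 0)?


The equalizer of f and the zero map is ker(f).
By the rank-nullity theorem: dim(ker(f)) = dim(domain) - rank(f).
dim(ker(f)) = 7 - 2 = 5

5


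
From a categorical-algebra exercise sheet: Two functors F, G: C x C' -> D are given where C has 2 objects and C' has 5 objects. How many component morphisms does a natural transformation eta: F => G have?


A natural transformation eta: F => G assigns one component morphism per
object of the domain category.
The domain is the product category C x C', so
|Ob(C x C')| = |Ob(C)| * |Ob(C')| = 2 * 5 = 10.
Therefore eta has 10 component morphisms.

10


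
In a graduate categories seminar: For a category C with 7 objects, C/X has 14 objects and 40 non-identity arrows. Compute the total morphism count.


In the slice category C/X, objects are morphisms to X.
Identity morphisms: 14 (one per object of C/X).
Non-identity morphisms: 40.
Total = 14 + 40 = 54

54


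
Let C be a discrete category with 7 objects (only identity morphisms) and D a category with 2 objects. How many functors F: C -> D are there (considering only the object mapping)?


A functor from a discrete category C to D is determined by
where each object maps. Each of the 7 objects of C can map
to any of the 2 objects of D independently.
Number of functors = 2^7 = 128

128


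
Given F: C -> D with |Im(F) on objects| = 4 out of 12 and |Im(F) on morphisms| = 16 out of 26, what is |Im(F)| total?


The image of F consists of distinct objects and distinct morphisms.
|Im(F)| on objects = 4
|Im(F)| on morphisms = 16
Total image cardinality = 4 + 16 = 20

20


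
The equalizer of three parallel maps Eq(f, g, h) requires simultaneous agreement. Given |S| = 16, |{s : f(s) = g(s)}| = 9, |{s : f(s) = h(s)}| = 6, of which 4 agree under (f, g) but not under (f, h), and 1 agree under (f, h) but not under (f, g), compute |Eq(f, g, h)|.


Eq(f, g, h) is the triple-agreement set: points in S where all three
maps take the same value. Using inclusion-exclusion on the pairwise data:
Pair (f, g) agrees on 9 points; pair (f, h) on 6 points.
Points agreeing under (f, g) but not (f, h) = 4; under (f, h) but not (f, g) = 1.
Triple-agreement = agreement-in-(f, g) minus points that agree under (f, g) but not (f, h):
|Eq(f, g, h)| = 9 - 4 = 5
(cross-check via (f, h): 6 - 1 = 5.)

5


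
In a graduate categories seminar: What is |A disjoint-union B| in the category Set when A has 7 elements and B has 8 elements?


In Set, the coproduct A + B is the disjoint union.
|A + B| = |A| + |B| = 7 + 8 = 15

15


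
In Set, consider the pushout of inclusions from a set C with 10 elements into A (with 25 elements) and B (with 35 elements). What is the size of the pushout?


The pushout A +_C B identifies the images of C in A and B.
|A +_C B| = |A| + |B| - |C| (for injections).
= 25 + 35 - 10 = 50

50


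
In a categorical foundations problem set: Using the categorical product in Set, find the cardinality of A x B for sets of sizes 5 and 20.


In Set, the product A x B is the Cartesian product.
By the universal property, |A x B| = |A| * |B|.
|A x B| = 5 * 20 = 100

100


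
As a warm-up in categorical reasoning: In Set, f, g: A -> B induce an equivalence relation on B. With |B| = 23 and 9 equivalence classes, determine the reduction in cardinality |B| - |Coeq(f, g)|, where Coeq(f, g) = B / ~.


The coequalizer Coeq(f, g) = B / ~ has one element per equivalence class.
|B| = 23, |Coeq(f, g)| = 9.
|B| - |Coeq(f, g)| = 23 - 9 = 14.

14


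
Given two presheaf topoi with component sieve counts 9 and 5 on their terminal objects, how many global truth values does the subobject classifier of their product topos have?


In a product of presheaf topoi E_1 x E_2, the subobject classifier
is Omega = Omega_1 x Omega_2 (componentwise), so
|Omega(top)| = |Omega_1(top_1)| * |Omega_2(top_2)|.
= 9 * 5 = 45.

45


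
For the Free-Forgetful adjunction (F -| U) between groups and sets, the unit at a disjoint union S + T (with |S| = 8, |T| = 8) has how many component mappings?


The unit eta_X: X -> U(F(X)) of the Free-Forgetful adjunction
maps each element of X to a generator of F(X). For X = S + T (disjoint
union in Set), |S + T| = |S| + |T|.
Total mappings = 8 + 8 = 16.

16


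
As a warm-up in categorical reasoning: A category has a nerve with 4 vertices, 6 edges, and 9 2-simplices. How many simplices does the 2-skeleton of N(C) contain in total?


The 2-skeleton of the nerve N(C) consists of simplices in dimensions 0, 1, 2:
  |N(C)_0| = 4 (objects)
  |N(C)_1| = 6 (morphisms)
  |N(C)_2| = 9 (composable pairs)
Total = 4 + 6 + 9 = 19

19


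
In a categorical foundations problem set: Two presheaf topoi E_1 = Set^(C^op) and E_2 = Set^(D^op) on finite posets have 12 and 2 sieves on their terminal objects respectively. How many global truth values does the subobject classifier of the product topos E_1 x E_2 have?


In a product of presheaf topoi E_1 x E_2, the subobject classifier
is Omega = Omega_1 x Omega_2 (componentwise), so
|Omega(top)| = |Omega_1(top_1)| * |Omega_2(top_2)|.
= 12 * 2 = 24.

24


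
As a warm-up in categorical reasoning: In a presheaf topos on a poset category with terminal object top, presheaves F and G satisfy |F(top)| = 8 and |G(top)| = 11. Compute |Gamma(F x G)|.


Global sections of a presheaf on a poset with terminal top satisfy
Gamma(H) ~ H(top). Presheaves admit pointwise products, so
(F x G)(top) = F(top) x G(top) (Cartesian product).
|Gamma(F x G)| = |F(top)| * |G(top)| = 8 * 11 = 88.

88


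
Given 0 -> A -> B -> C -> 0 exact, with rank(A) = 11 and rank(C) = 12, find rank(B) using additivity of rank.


For a short exact sequence 0 -> A -> B -> C -> 0,
rank is additive: rank(B) = rank(A) + rank(C).
rank(B) = 11 + 12 = 23

23


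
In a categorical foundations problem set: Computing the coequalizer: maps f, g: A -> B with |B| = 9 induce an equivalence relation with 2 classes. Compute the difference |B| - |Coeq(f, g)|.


The coequalizer Coeq(f, g) = B / ~ has one element per equivalence class.
|B| = 9, |Coeq(f, g)| = 2.
|B| - |Coeq(f, g)| = 9 - 2 = 7.

7


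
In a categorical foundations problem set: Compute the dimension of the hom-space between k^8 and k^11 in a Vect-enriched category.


In Vect-enriched categories, Hom(k^n, k^m) is the space of m x n matrices.
dim(Hom(k^8, k^11)) = 11 * 8 = 88

88


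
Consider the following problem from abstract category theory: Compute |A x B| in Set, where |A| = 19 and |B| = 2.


In Set, the product A x B is the Cartesian product.
By the universal property, |A x B| = |A| * |B|.
|A x B| = 19 * 2 = 38

38


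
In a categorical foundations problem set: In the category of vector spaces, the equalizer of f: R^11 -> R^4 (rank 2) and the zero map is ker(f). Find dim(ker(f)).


The equalizer of f and the zero map is ker(f).
By the rank-nullity theorem: dim(ker(f)) = dim(domain) - rank(f).
dim(ker(f)) = 11 - 2 = 9

9


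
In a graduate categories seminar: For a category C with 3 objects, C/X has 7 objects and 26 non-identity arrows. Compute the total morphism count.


In the slice category C/X, objects are morphisms to X.
Identity morphisms: 7 (one per object of C/X).
Non-identity morphisms: 26.
Total = 7 + 26 = 33

33


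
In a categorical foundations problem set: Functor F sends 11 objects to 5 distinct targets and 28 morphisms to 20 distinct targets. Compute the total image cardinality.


The image of F consists of distinct objects and distinct morphisms.
|Im(F)| on objects = 5
|Im(F)| on morphisms = 20
Total image cardinality = 5 + 20 = 25

25
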